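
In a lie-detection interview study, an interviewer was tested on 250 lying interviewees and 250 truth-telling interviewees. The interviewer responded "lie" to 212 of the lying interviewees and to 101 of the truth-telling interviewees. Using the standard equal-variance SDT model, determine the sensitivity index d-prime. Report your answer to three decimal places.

H = 212/250 = 0.8480
FA = 101/250 = 0.4040
z(H) = z(0.8480) = 1.0279
z(FA) = z(0.4040) = -0.2430
d' = z(H) − z(FA) = 1.0279 − (-0.2430) = 1.2709

d-prime = 1.271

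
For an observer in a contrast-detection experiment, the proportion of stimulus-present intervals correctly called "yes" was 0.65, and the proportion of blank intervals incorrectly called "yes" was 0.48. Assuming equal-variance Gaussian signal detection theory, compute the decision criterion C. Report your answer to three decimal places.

C = -0.168

Φ⁻¹(0.65) = 0.3853, Φ⁻¹(0.48) = -0.0502
c = −½·[z(H) + z(FA)] = −0.5 × (0.3853 + (-0.0502)) = -0.16755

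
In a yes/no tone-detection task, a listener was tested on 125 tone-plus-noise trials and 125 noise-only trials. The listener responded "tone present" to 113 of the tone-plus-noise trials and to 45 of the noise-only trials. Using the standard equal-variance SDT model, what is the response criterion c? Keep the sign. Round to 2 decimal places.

H = 113/125 = 0.9040
FA = 45/125 = 0.3600
z(H) = 1.3047
z(FA) = -0.3585
c = −½·[z(H) + z(FA)] = −0.5 × (1.3047 + (-0.3585)) = -0.4731

c = -0.47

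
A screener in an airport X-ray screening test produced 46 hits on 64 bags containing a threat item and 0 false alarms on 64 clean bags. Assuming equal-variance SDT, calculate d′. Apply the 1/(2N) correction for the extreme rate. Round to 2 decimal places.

d′ = 3.00

The false-alarm rate is 0/64 = 0, so apply the 1/(2N) correction: FA → 1/(2·64) = 0.00781.
z(H) = z(0.71875) = 0.579
z(FA) = z(0.00781) = -2.418
d' = 0.579 − (-2.418) = 2.997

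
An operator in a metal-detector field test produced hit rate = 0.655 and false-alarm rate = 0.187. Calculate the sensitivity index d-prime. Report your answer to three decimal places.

d-prime = 1.288

z(0.655) = 0.3989, z(0.187) = -0.8890
d' = z(H) − z(FA) = 0.3989 − (-0.8890) = 1.2879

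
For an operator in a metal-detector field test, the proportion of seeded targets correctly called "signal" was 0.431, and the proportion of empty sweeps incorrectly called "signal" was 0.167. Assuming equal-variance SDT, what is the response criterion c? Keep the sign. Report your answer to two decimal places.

c = 0.57

z(H) = z(0.431) = -0.1738
z(FA) = z(0.167) = -0.9661
c = −½·[z(H) + z(FA)] = −0.5 × (-0.1738 + (-0.9661)) = 0.56995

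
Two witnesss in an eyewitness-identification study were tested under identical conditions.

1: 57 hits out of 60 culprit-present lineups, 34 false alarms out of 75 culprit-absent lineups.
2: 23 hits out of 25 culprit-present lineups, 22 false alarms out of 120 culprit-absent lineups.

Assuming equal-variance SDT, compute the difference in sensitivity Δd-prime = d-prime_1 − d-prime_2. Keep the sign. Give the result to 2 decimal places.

Δd-prime = -0.55

1: z(0.9500) = 1.645, z(0.4533) = -0.117, d' = 1.762
2: z(0.9200) = 1.405, z(0.1833) = -0.903, d' = 2.308
Δd' = d'_1 − d'_2 = 1.762 − 2.308 = -0.546
2 has the higher sensitivity.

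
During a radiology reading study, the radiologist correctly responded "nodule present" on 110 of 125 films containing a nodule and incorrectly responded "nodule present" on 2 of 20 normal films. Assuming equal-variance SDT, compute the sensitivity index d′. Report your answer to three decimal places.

H = 110/125 = 0.8800
FA = 2/20 = 0.1000
Φ⁻¹(H) = Φ⁻¹(0.8800) = 1.1750
Φ⁻¹(FA) = Φ⁻¹(0.1000) = -1.2816
d' = z(H) − z(FA) = 1.1750 − (-1.2816) = 2.4566

d′ = 2.457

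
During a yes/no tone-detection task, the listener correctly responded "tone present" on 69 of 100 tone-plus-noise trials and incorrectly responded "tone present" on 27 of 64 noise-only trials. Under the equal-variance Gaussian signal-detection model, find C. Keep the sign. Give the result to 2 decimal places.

H = 69/100 = 0.6900
FA = 27/64 = 0.4219
z(0.6900) = 0.4959, z(0.4219) = -0.1970
c = −½·[z(H) + z(FA)] = −0.5 × (0.4959 + (-0.1970)) = -0.14945

C = -0.15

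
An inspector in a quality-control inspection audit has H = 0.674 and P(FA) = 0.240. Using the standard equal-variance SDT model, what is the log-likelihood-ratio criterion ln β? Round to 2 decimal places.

ln β = 0.15

Φ⁻¹(H) = Φ⁻¹(0.674) = 0.451
Φ⁻¹(FA) = Φ⁻¹(0.240) = -0.706
ln β = −½·[z(H)² − z(FA)²] = −0.5 × (0.203 − 0.498) = 0.1475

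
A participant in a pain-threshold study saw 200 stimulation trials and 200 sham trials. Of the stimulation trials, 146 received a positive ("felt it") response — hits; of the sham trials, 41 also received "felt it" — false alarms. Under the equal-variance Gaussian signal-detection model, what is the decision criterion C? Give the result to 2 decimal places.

H = 146/200 = 0.7300
FA = 41/200 = 0.2050
z(H) = z(0.7300) = 0.6128
z(FA) = z(0.2050) = -0.8239
c = −½·[z(H) + z(FA)] = −0.5 × (0.6128 + (-0.8239)) = 0.10555

C = 0.11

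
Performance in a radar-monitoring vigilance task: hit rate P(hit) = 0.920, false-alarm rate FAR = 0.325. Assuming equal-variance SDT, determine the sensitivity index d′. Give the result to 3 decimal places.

z(H) = 1.4051
z(FA) = -0.4538
d' = z(H) − z(FA) = 1.4051 − (-0.4538) = 1.8589

d′ = 1.859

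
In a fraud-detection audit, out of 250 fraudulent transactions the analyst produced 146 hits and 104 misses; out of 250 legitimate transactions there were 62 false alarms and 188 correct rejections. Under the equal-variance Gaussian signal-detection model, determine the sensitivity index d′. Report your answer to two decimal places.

H = 146/250 = 0.5840
FA = 62/250 = 0.2480
z(0.5840) = 0.2121, z(0.2480) = -0.6808
d' = z(H) − z(FA) = 0.2121 − (-0.6808) = 0.8929

d′ = 0.89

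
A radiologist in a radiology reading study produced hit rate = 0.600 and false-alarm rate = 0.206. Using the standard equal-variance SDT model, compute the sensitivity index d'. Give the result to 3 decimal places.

z(H) = 0.2533
z(FA) = -0.8204
d' = z(H) − z(FA) = 0.2533 − (-0.8204) = 1.0737

d' = 1.074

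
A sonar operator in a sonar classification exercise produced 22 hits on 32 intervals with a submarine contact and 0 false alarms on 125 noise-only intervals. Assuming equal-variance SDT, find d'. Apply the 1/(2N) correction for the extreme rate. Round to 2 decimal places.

The false-alarm rate is 0/125 = 0, so apply the 1/(2N) correction: FA → 1/(2·125) = 0.00400.
z(H) = z(0.68750) = 0.489
z(FA) = z(0.00400) = -2.652
d' = 0.489 − (-2.652) = 3.141

d' = 3.14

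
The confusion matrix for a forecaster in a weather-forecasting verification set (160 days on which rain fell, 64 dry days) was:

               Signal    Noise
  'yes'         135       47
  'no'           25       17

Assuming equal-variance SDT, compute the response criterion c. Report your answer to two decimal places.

H = 135/160 = 0.8438
FA = 47/64 = 0.7344
z(0.8438) = 1.0102, z(0.7344) = 0.6262
c = −½·[z(H) + z(FA)] = −0.5 × (1.0102 + 0.6262) = -0.8182
c < 0: the forecaster has a liberal response bias.

c = -0.82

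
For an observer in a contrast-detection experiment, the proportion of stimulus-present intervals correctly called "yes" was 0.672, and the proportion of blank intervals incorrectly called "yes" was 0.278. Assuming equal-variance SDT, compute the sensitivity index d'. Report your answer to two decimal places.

z(H) = z(0.672) = 0.445
z(FA) = z(0.278) = -0.589
d' = z(H) − z(FA) = 0.445 − (-0.589) = 1.034

d' = 1.03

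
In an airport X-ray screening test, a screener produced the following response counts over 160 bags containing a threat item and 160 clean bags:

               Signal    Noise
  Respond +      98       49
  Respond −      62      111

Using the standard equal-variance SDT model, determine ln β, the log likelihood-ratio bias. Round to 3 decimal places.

H = 98/160 = 0.6125
FA = 49/160 = 0.3063
z(0.6125) = 0.2858, z(0.3063) = -0.5064
ln β = −½·[z(H)² − z(FA)²] = −0.5 × (0.0817 − 0.2564) = 0.08735

ln β = 0.087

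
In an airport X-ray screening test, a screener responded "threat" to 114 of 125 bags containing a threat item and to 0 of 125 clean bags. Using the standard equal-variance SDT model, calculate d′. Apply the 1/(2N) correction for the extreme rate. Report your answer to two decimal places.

The false-alarm rate is 0/125 = 0, so apply the 1/(2N) correction: FA → 1/(2·125) = 0.00400.
z(H) = z(0.91200) = 1.353
z(FA) = z(0.00400) = -2.652
d' = 1.353 − (-2.652) = 4.005

d′ = 4.01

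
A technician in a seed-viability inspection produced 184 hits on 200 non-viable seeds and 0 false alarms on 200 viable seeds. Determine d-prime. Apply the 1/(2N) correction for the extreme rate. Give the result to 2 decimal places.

d-prime = 4.21

The false-alarm rate is 0/200 = 0, so apply the 1/(2N) correction: FA → 1/(2·200) = 0.00250.
z(H) = z(0.92000) = 1.405
z(FA) = z(0.00250) = -2.807
d' = 1.405 − (-2.807) = 4.212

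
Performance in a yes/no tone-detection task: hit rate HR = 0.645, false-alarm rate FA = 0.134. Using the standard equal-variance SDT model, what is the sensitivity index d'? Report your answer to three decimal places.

d' = 1.480

z(H) = 0.3719
z(FA) = -1.1077
d' = z(H) − z(FA) = 0.3719 − (-1.1077) = 1.4796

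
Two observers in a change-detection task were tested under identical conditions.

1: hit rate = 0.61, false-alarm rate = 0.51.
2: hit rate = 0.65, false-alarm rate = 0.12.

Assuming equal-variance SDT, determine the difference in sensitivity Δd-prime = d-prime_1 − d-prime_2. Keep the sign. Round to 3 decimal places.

Δd-prime = -1.306

1: z(0.61) = 0.2793, z(0.51) = 0.0251, d' = 0.2542
2: z(0.65) = 0.3853, z(0.12) = -1.1750, d' = 1.5603
Δd' = d'_1 − d'_2 = 0.2542 − 1.5603 = -1.3061
2 has the higher sensitivity.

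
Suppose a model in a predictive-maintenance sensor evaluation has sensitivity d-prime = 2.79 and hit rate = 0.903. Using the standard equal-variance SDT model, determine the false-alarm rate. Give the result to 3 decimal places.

z(hit rate) = z(0.903) = 1.2988
z(FA) = z(H) − d' = 1.2988 − 2.79 = -1.4912
false-alarm rate = Φ(-1.4912) = 0.0680

false-alarm rate = 0.068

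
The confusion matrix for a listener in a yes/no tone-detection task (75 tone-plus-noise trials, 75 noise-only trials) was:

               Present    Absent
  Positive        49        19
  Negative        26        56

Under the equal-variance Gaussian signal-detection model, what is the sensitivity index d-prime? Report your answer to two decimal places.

d-prime = 1.06

H = 49/75 = 0.6533
FA = 19/75 = 0.2533
z(H) = z(0.6533) = 0.394
z(FA) = z(0.2533) = -0.664
d' = z(H) − z(FA) = 0.394 − (-0.664) = 1.058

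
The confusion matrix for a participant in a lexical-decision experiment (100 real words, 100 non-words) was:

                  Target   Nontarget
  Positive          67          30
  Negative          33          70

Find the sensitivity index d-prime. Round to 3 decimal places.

d-prime = 0.964

H = 67/100 = 0.6700
FA = 30/100 = 0.3000
Φ⁻¹(H) = Φ⁻¹(0.6700) = 0.4399
Φ⁻¹(FA) = Φ⁻¹(0.3000) = -0.5244
d' = z(H) − z(FA) = 0.4399 − (-0.5244) = 0.9643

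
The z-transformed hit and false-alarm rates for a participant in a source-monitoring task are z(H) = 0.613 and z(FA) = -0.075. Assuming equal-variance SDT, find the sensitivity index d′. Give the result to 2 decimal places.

d′ = 0.69

d' = z(H) − z(FA) = 0.613 − (-0.075) = 0.688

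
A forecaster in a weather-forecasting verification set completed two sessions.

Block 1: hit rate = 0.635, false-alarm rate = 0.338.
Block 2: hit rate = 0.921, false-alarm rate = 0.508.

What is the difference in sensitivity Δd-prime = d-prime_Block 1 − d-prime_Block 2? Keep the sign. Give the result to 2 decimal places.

Block 1: z(0.635) = 0.345, z(0.338) = -0.418, d' = 0.763
Block 2: z(0.921) = 1.412, z(0.508) = 0.020, d' = 1.392
Δd' = d'_Block 1 − d'_Block 2 = 0.763 − 1.392 = -0.629
Block 2 has the higher sensitivity.

Δd-prime = -0.63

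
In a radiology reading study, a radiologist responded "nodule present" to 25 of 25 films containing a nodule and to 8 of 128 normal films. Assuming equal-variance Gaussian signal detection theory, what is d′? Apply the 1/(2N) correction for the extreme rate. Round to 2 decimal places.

d′ = 3.59

The hit rate is 25/25 = 1, so apply the 1/(2N) correction: H → 1 − 1/(2·25) = 0.98000.
z(H) = z(0.98000) = 2.054
z(FA) = z(0.06250) = -1.534
d' = 2.054 − (-1.534) = 3.588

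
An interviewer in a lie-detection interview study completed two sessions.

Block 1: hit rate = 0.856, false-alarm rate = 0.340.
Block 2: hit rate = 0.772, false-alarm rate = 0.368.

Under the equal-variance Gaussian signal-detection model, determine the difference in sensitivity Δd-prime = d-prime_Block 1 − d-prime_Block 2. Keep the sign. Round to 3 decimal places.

Block 1: z(0.856) = 1.0625, z(0.340) = -0.4125, d' = 1.4750
Block 2: z(0.772) = 0.7454, z(0.368) = -0.3372, d' = 1.0826
Δd' = d'_Block 1 − d'_Block 2 = 1.4750 − 1.0826 = 0.3924
Block 1 has the higher sensitivity.

Δd-prime = 0.392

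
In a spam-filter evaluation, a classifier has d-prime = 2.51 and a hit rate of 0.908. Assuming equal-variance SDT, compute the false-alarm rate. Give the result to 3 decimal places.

false-alarm rate = 0.119

z(hit rate) = z(0.908) = 1.3285
z(FA) = z(H) − d' = 1.3285 − 2.51 = -1.1815
false-alarm rate = Φ(-1.1815) = 0.1187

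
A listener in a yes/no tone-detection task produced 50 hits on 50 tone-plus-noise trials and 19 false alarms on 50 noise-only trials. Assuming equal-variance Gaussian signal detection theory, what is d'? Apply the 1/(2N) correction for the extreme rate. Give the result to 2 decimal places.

d' = 2.63

The hit rate is 50/50 = 1, so apply the 1/(2N) correction: H → 1 − 1/(2·50) = 0.99000.
z(H) = z(0.99000) = 2.326
z(FA) = z(0.38000) = -0.305
d' = 2.326 − (-0.305) = 2.631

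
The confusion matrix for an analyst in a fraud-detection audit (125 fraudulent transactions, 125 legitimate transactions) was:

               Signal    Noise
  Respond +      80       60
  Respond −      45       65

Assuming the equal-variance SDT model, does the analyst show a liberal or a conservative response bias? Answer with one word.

liberal

z(H) = 0.358, z(FA) = -0.050
c = −½·(z(H) + z(FA)) = -0.154
c < 0 → liberal criterion (biased toward responding “yes”).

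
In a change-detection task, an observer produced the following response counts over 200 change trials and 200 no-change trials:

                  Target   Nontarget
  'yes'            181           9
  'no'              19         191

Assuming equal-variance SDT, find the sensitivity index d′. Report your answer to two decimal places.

d′ = 3.01

H = 181/200 = 0.9050
FA = 9/200 = 0.0450
z(0.9050) = 1.311, z(0.0450) = -1.695
d' = z(H) − z(FA) = 1.311 − (-1.695) = 3.006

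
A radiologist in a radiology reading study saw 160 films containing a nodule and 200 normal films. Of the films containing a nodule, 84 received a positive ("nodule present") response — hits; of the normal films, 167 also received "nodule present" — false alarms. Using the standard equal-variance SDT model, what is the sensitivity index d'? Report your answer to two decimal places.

H = 84/160 = 0.5250
FA = 167/200 = 0.8350
Φ⁻¹(H) = Φ⁻¹(0.5250) = 0.063
Φ⁻¹(FA) = Φ⁻¹(0.8350) = 0.974
d' = z(H) − z(FA) = 0.063 − 0.974 = -0.911

d' = -0.91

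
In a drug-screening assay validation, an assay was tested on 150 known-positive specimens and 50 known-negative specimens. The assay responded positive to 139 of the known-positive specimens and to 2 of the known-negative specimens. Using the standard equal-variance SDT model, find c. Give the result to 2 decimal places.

c = 0.15

H = 139/150 = 0.9267
FA = 2/50 = 0.0400
z(H) = 1.452
z(FA) = -1.751
c = −½·[z(H) + z(FA)] = −0.5 × (1.452 + (-1.751)) = 0.1495
c > 0: the assay has a conservative response bias.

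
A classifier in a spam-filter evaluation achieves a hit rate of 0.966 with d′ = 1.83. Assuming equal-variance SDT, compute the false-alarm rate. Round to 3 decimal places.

false-alarm rate = 0.498

z(hit rate) = z(0.966) = 1.8250
z(FA) = z(H) − d' = 1.8250 − 1.83 = -0.0050
false-alarm rate = Φ(-0.0050) = 0.4980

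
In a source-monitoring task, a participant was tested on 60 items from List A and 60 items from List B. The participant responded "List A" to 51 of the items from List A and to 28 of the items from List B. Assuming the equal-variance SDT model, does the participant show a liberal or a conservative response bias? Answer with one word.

liberal

z(H) = 1.036, z(FA) = -0.084
c = −½·(z(H) + z(FA)) = -0.476
c < 0 → liberal criterion (biased toward responding “yes”).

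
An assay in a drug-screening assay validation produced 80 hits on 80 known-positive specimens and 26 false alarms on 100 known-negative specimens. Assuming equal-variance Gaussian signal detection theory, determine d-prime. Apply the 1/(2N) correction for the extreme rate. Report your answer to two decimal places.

The hit rate is 80/80 = 1, so apply the 1/(2N) correction: H → 1 − 1/(2·80) = 0.99375.
z(H) = z(0.99375) = 2.498
z(FA) = z(0.26000) = -0.643
d' = 2.498 − (-0.643) = 3.141

d-prime = 3.14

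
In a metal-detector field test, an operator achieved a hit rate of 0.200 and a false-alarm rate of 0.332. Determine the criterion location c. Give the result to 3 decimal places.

c = 0.638

z(0.200) = -0.8416, z(0.332) = -0.4344
c = −½·[z(H) + z(FA)] = −0.5 × (-0.8416 + (-0.4344)) = 0.6380
c > 0: the operator has a conservative response bias.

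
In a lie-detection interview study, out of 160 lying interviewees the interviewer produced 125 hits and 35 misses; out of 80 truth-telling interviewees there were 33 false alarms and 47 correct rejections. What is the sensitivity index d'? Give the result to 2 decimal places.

d' = 1.00

H = 125/160 = 0.7812
FA = 33/80 = 0.4125
z(H) = z(0.7812) = 0.7763
z(FA) = z(0.4125) = -0.2211
d' = z(H) − z(FA) = 0.7763 − (-0.2211) = 0.9974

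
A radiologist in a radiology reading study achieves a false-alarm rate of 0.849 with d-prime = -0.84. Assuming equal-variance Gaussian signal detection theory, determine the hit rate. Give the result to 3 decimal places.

hit rate = 0.576

z(false-alarm rate) = z(0.849) = 1.0322
z(H) = z(FA) + d' = 1.0322 + (-0.84) = 0.1922
hit rate = Φ(0.1922) = 0.5762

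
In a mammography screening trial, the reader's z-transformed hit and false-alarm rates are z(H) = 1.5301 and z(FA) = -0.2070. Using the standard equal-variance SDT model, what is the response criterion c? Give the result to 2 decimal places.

c = -0.66

c = −½·[z(H) + z(FA)] = −½·(1.5301 + (-0.2070)) = -0.66155
c < 0: the reader has a liberal response bias.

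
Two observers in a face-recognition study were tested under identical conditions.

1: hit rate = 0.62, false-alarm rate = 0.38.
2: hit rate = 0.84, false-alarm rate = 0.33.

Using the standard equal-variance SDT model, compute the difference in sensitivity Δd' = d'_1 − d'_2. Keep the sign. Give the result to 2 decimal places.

Δd' = -0.82

1: z(0.62) = 0.305, z(0.38) = -0.305, d' = 0.610
2: z(0.84) = 0.994, z(0.33) = -0.440, d' = 1.434
Δd' = d'_1 − d'_2 = 0.610 − 1.434 = -0.824
2 has the higher sensitivity.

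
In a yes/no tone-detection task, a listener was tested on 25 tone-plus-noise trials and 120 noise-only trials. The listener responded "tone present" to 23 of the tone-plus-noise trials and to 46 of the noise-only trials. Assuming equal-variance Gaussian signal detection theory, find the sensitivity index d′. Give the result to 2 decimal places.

H = 23/25 = 0.9200
FA = 46/120 = 0.3833
z(H) = z(0.9200) = 1.4051
z(FA) = z(0.3833) = -0.2968
d' = z(H) − z(FA) = 1.4051 − (-0.2968) = 1.7019

d′ = 1.70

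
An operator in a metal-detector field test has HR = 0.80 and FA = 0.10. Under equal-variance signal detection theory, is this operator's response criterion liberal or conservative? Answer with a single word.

conservative

z(H) = 0.842, z(FA) = -1.282
c = −½·(z(H) + z(FA)) = 0.220
c > 0 → conservative criterion (biased toward responding “no”).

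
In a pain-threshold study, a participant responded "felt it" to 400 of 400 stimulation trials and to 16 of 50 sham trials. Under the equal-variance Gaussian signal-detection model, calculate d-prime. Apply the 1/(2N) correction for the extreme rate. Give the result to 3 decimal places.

d-prime = 3.491

The hit rate is 400/400 = 1, so apply the 1/(2N) correction: H → 1 − 1/(2·400) = 0.99875.
z(H) = z(0.99875) = 3.0233
z(FA) = z(0.32000) = -0.4677
d' = 3.0233 − (-0.4677) = 3.4910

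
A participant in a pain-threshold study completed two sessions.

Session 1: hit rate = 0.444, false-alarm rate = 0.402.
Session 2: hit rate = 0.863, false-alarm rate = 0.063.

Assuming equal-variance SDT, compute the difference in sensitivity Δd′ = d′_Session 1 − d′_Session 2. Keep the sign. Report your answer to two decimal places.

Session 1: z(0.444) = -0.141, z(0.402) = -0.248, d' = 0.107
Session 2: z(0.863) = 1.094, z(0.063) = -1.530, d' = 2.624
Δd' = d'_Session 1 − d'_Session 2 = 0.107 − 2.624 = -2.517
Session 2 has the higher sensitivity.

Δd′ = -2.52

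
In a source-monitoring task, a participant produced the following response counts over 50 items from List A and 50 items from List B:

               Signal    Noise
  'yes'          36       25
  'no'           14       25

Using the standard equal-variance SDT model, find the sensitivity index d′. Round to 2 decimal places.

H = 36/50 = 0.7200
FA = 25/50 = 0.5000
Φ⁻¹(H) = 0.5828
Φ⁻¹(FA) = 0.0000
d' = z(H) − z(FA) = 0.5828 − 0.0000 = 0.5828

d′ = 0.58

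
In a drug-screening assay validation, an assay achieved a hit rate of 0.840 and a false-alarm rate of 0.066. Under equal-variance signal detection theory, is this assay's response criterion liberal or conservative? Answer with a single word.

conservative

z(H) = 0.994, z(FA) = -1.506
c = −½·(z(H) + z(FA)) = 0.256
c > 0 → conservative criterion (biased toward responding “no”).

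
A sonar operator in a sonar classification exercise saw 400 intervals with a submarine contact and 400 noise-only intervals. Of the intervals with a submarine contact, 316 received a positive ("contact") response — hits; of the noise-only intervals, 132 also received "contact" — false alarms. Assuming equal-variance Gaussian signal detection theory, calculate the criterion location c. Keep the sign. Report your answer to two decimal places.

c = -0.18

H = 316/400 = 0.7900
FA = 132/400 = 0.3300
z(H) = z(0.7900) = 0.8064
z(FA) = z(0.3300) = -0.4399
c = −½·[z(H) + z(FA)] = −0.5 × (0.8064 + (-0.4399)) = -0.18325
c < 0: the sonar operator has a liberal response bias.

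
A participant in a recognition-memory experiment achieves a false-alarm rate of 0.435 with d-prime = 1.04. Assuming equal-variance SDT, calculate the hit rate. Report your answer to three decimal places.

hit rate = 0.810

z(false-alarm rate) = z(0.435) = -0.1637
z(H) = z(FA) + d' = -0.1637 + 1.04 = 0.8763
hit rate = Φ(0.8763) = 0.8096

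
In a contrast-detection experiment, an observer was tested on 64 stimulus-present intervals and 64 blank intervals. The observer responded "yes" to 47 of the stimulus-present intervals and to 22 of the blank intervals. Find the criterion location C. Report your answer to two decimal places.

H = 47/64 = 0.7344
FA = 22/64 = 0.3438
z(0.7344) = 0.6262, z(0.3438) = -0.4021
c = −½·[z(H) + z(FA)] = −0.5 × (0.6262 + (-0.4021)) = -0.11205

C = -0.11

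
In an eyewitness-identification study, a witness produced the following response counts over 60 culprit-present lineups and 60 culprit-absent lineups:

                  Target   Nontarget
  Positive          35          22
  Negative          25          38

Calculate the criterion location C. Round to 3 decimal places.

H = 35/60 = 0.5833
FA = 22/60 = 0.3667
z(H) = 0.2103
z(FA) = -0.3406
c = −½·[z(H) + z(FA)] = −0.5 × (0.2103 + (-0.3406)) = 0.06515
c > 0: the witness has a conservative response bias.

C = 0.065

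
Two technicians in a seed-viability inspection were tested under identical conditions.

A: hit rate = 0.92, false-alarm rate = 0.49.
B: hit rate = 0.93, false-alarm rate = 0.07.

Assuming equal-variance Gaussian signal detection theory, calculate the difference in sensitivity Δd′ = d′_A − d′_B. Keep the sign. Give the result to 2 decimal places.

A: z(0.92) = 1.405, z(0.49) = -0.025, d' = 1.430
B: z(0.93) = 1.476, z(0.07) = -1.476, d' = 2.952
Δd' = d'_A − d'_B = 1.430 − 2.952 = -1.522
B has the higher sensitivity.

Δd′ = -1.52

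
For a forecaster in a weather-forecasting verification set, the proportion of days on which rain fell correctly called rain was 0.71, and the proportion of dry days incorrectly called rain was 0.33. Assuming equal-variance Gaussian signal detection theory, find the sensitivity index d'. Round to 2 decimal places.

d' = 0.99

z(H) = z(0.71) = 0.5534
z(FA) = z(0.33) = -0.4399
d' = z(H) − z(FA) = 0.5534 − (-0.4399) = 0.9933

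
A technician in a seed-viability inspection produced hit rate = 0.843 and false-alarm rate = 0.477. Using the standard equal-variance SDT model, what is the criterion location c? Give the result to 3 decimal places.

Φ⁻¹(H) = Φ⁻¹(0.843) = 1.0069
Φ⁻¹(FA) = Φ⁻¹(0.477) = -0.0577
c = −½·[z(H) + z(FA)] = −0.5 × (1.0069 + (-0.0577)) = -0.4746

c = -0.475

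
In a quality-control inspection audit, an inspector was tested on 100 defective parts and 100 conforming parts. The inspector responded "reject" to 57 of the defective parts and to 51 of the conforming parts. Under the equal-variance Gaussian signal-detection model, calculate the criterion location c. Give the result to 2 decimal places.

c = -0.10

H = 57/100 = 0.5700
FA = 51/100 = 0.5100
Φ⁻¹(H) = Φ⁻¹(0.5700) = 0.176
Φ⁻¹(FA) = Φ⁻¹(0.5100) = 0.025
c = −½·[z(H) + z(FA)] = −0.5 × (0.176 + 0.025) = -0.1005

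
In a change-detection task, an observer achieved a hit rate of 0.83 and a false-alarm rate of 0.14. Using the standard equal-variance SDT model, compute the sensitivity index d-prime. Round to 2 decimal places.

d-prime = 2.03

z(0.83) = 0.954, z(0.14) = -1.080
d' = z(H) − z(FA) = 0.954 − (-1.080) = 2.034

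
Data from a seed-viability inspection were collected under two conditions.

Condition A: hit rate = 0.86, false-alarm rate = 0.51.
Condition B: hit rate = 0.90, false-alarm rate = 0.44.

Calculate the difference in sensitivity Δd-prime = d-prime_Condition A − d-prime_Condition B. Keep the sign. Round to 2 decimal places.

Condition A: z(0.86) = 1.080, z(0.51) = 0.025, d' = 1.055
Condition B: z(0.90) = 1.282, z(0.44) = -0.151, d' = 1.433
Δd' = d'_Condition A − d'_Condition B = 1.055 − 1.433 = -0.378
Condition B has the higher sensitivity.

Δd-prime = -0.38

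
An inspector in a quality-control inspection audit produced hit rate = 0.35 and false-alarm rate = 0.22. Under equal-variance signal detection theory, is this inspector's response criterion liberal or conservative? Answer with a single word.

conservative

z(H) = -0.385, z(FA) = -0.772
c = −½·(z(H) + z(FA)) = 0.5785
c > 0 → conservative criterion (biased toward responding “no”).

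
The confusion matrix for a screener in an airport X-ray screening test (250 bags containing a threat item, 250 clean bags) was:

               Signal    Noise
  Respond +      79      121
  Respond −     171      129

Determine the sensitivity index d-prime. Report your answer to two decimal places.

H = 79/250 = 0.3160
FA = 121/250 = 0.4840
Φ⁻¹(H) = -0.479
Φ⁻¹(FA) = -0.040
d' = z(H) − z(FA) = -0.479 − (-0.040) = -0.439

d-prime = -0.44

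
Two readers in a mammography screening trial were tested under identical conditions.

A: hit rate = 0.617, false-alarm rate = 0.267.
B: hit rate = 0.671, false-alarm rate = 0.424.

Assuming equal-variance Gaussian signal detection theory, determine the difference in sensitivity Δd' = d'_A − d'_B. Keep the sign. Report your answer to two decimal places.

Δd' = 0.29

A: z(0.617) = 0.298, z(0.267) = -0.622, d' = 0.920
B: z(0.671) = 0.443, z(0.424) = -0.192, d' = 0.635
Δd' = d'_A − d'_B = 0.920 − 0.635 = 0.285
A has the higher sensitivity.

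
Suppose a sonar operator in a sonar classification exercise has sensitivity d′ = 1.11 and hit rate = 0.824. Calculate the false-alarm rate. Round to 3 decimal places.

false-alarm rate = 0.429

z(hit rate) = z(0.824) = 0.9307
z(FA) = z(H) − d' = 0.9307 − 1.11 = -0.1793
false-alarm rate = Φ(-0.1793) = 0.4289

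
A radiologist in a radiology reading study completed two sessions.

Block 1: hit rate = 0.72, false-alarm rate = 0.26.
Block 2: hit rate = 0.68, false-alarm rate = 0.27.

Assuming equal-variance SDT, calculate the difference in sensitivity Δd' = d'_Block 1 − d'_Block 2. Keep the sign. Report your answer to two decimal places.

Block 1: z(0.72) = 0.583, z(0.26) = -0.643, d' = 1.226
Block 2: z(0.68) = 0.468, z(0.27) = -0.613, d' = 1.081
Δd' = d'_Block 1 − d'_Block 2 = 1.226 − 1.081 = 0.145
Block 1 has the higher sensitivity.

Δd' = 0.15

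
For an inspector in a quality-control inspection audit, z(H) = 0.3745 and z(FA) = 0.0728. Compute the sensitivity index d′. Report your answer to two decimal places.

d' = z(H) − z(FA) = 0.3745 − 0.0728 = 0.3017

d′ = 0.30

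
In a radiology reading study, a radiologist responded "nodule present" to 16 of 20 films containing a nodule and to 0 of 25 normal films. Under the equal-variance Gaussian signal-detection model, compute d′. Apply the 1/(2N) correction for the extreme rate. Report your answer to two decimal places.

The false-alarm rate is 0/25 = 0, so apply the 1/(2N) correction: FA → 1/(2·25) = 0.02000.
z(H) = z(0.80000) = 0.842
z(FA) = z(0.02000) = -2.054
d' = 0.842 − (-2.054) = 2.896

d′ = 2.90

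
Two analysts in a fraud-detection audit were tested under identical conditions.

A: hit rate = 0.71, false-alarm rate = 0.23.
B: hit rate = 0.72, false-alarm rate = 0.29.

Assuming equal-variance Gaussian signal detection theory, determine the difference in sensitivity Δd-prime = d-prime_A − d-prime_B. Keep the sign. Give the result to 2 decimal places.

A: z(0.71) = 0.553, z(0.23) = -0.739, d' = 1.292
B: z(0.72) = 0.583, z(0.29) = -0.553, d' = 1.136
Δd' = d'_A − d'_B = 1.292 − 1.136 = 0.156
A has the higher sensitivity.

Δd-prime = 0.16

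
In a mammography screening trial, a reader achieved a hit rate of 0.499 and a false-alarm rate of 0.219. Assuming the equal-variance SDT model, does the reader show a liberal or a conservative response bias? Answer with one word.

z(H) = -0.003, z(FA) = -0.776
c = −½·(z(H) + z(FA)) = 0.3895
c > 0 → conservative criterion (biased toward responding “no”).

conservative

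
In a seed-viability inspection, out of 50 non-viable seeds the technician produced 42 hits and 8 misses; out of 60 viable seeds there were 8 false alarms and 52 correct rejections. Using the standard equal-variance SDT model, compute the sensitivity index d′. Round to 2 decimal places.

d′ = 2.11

H = 42/50 = 0.8400
FA = 8/60 = 0.1333
z(H) = 0.9945
z(FA) = -1.1109
d' = z(H) − z(FA) = 0.9945 − (-1.1109) = 2.1054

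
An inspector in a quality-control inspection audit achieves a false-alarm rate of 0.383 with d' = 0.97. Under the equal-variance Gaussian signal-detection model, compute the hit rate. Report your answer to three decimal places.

hit rate = 0.749

z(false-alarm rate) = z(0.383) = -0.2976
z(H) = z(FA) + d' = -0.2976 + 0.97 = 0.6724
hit rate = Φ(0.6724) = 0.7493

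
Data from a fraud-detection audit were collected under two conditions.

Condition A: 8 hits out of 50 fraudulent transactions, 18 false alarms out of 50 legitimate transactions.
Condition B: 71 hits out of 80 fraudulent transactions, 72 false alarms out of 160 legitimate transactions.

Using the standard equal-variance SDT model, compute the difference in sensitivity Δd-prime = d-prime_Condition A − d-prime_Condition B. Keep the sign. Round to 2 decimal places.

Δd-prime = -1.98

Condition A: z(0.1600) = -0.994, z(0.3600) = -0.358, d' = -0.636
Condition B: z(0.8875) = 1.213, z(0.4500) = -0.126, d' = 1.339
Δd' = d'_Condition A − d'_Condition B = -0.636 − 1.339 = -1.975
Condition B has the higher sensitivity.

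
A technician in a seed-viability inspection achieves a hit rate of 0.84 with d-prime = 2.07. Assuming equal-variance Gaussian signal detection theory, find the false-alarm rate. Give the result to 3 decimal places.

z(hit rate) = z(0.84) = 0.9945
z(FA) = z(H) − d' = 0.9945 − 2.07 = -1.0755
false-alarm rate = Φ(-1.0755) = 0.1411

false-alarm rate = 0.141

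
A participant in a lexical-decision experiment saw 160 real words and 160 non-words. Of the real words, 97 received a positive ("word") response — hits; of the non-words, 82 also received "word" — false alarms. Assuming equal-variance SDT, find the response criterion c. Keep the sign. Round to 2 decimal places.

H = 97/160 = 0.6062
FA = 82/160 = 0.5125
z(H) = z(0.6062) = 0.269
z(FA) = z(0.5125) = 0.031
c = −½·[z(H) + z(FA)] = −0.5 × (0.269 + 0.031) = -0.150
c < 0: the participant has a liberal response bias.

c = -0.15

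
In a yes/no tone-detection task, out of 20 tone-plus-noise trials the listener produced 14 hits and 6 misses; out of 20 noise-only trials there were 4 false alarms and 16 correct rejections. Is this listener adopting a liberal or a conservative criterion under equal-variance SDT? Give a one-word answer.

z(H) = 0.524, z(FA) = -0.842
c = −½·(z(H) + z(FA)) = 0.159
c > 0 → conservative criterion (biased toward responding “no”).

conservative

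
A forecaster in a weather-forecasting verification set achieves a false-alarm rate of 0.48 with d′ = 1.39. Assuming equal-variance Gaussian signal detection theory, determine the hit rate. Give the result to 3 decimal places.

z(false-alarm rate) = z(0.48) = -0.0502
z(H) = z(FA) + d' = -0.0502 + 1.39 = 1.3398
hit rate = Φ(1.3398) = 0.9098

hit rate = 0.910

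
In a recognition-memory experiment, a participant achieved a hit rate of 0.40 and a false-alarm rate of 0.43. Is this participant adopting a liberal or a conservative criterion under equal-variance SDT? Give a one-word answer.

conservative

z(H) = -0.253, z(FA) = -0.176
c = −½·(z(H) + z(FA)) = 0.2145
c > 0 → conservative criterion (biased toward responding “no”).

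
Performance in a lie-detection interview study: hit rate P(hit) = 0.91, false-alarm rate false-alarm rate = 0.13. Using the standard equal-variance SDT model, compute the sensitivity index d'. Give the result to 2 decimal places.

Φ⁻¹(0.91) = 1.3408, Φ⁻¹(0.13) = -1.1264
d' = z(H) − z(FA) = 1.3408 − (-1.1264) = 2.4672

d' = 2.47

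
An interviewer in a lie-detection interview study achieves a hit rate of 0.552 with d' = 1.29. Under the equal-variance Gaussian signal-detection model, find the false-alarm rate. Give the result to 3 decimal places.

false-alarm rate = 0.123

z(hit rate) = z(0.552) = 0.1307
z(FA) = z(H) − d' = 0.1307 − 1.29 = -1.1593
false-alarm rate = Φ(-1.1593) = 0.1232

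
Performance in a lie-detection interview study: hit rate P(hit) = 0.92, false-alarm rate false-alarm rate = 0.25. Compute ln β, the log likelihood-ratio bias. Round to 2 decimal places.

z(H) = 1.405
z(FA) = -0.674
ln β = −½·[z(H)² − z(FA)²] = −0.5 × (1.974 − 0.454) = -0.760

ln β = -0.76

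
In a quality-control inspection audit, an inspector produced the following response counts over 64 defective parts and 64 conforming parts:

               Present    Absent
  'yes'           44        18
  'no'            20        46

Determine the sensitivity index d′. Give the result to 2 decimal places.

d′ = 1.07

H = 44/64 = 0.6875
FA = 18/64 = 0.2812
z(0.6875) = 0.4888, z(0.2812) = -0.5793
d' = z(H) − z(FA) = 0.4888 − (-0.5793) = 1.0681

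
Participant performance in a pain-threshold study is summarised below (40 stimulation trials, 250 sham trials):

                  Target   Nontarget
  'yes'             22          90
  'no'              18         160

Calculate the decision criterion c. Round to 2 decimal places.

c = 0.12

H = 22/40 = 0.5500
FA = 90/250 = 0.3600
z(H) = z(0.5500) = 0.126
z(FA) = z(0.3600) = -0.358
c = −½·[z(H) + z(FA)] = −0.5 × (0.126 + (-0.358)) = 0.116
c > 0: the participant has a conservative response bias.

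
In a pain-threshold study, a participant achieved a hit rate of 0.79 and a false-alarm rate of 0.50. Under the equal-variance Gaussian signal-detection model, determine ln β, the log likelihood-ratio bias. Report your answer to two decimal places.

z(0.79) = 0.806, z(0.50) = 0.000
ln β = −½·[z(H)² − z(FA)²] = −0.5 × (0.650 − 0.000) = -0.325

ln β = -0.33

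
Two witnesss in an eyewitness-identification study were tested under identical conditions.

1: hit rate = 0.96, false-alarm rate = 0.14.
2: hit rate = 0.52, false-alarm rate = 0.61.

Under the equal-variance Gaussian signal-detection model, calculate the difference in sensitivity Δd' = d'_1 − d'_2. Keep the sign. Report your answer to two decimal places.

1: z(0.96) = 1.751, z(0.14) = -1.080, d' = 2.831
2: z(0.52) = 0.050, z(0.61) = 0.279, d' = -0.229
Δd' = d'_1 − d'_2 = 2.831 − (-0.229) = 3.060
1 has the higher sensitivity.

Δd' = 3.06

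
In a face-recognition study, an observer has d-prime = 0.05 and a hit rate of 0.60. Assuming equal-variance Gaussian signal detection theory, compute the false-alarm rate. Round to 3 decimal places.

false-alarm rate = 0.581

z(hit rate) = z(0.60) = 0.2533
z(FA) = z(H) − d' = 0.2533 − 0.05 = 0.2033
false-alarm rate = Φ(0.2033) = 0.5805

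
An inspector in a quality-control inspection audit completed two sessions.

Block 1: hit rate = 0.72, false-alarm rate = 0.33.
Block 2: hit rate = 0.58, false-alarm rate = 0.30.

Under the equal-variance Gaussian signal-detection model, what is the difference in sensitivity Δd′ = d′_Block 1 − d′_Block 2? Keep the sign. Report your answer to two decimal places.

Δd′ = 0.30

Block 1: z(0.72) = 0.583, z(0.33) = -0.440, d' = 1.023
Block 2: z(0.58) = 0.202, z(0.30) = -0.524, d' = 0.726
Δd' = d'_Block 1 − d'_Block 2 = 1.023 − 0.726 = 0.297
Block 1 has the higher sensitivity.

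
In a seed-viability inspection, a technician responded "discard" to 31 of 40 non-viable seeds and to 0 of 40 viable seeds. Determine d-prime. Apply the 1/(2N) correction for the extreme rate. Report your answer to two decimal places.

d-prime = 3.00

The false-alarm rate is 0/40 = 0, so apply the 1/(2N) correction: FA → 1/(2·40) = 0.01250.
z(H) = z(0.77500) = 0.755
z(FA) = z(0.01250) = -2.241
d' = 0.755 − (-2.241) = 2.996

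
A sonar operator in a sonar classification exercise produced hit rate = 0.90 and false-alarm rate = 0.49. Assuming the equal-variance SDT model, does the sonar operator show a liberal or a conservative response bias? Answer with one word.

z(H) = 1.282, z(FA) = -0.025
c = −½·(z(H) + z(FA)) = -0.6285
c < 0 → liberal criterion (biased toward responding “yes”).

liberal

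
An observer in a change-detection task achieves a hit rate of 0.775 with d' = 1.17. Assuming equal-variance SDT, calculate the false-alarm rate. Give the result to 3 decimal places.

z(hit rate) = z(0.775) = 0.7554
z(FA) = z(H) − d' = 0.7554 − 1.17 = -0.4146
false-alarm rate = Φ(-0.4146) = 0.3392

false-alarm rate = 0.339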